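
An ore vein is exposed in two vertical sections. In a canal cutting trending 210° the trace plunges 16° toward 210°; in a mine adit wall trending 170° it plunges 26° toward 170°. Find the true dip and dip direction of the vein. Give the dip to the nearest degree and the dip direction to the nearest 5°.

true dip 27°, dip direction 155°

Represent each trace as a vector plunging at its apparent dip toward its trend (east-north-up frame): v₁ = (-0.481, -0.832, -0.276), v₂ = (0.156, -0.885, -0.438).
Cross product v₁ × v₂ gives the pole to the plane: n ∝ (0.121, -0.254, 0.555).
tan δ = √(n_x²+n_y²)/n_z = 0.281/0.555, so δ = 26.8°.
Dip direction = atan2(0.121, -0.254) = 155° (azimuth of n's horizontal projection).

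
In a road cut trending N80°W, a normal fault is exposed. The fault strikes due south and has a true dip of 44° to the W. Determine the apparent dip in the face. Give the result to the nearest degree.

The strike is due south and the section trends N80°W; the acute angle between them is β = 80°.
tan α = tan 44° × sin 80° = 0.9657 × 0.9848 = 0.9510
apparent dip = arctan 0.9510 = 43.56°

44°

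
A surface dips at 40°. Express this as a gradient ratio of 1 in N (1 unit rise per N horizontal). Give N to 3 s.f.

1 in 1.19

1 : N means tan θ = 1/N, so N = 1/tan 40° = 1/0.8391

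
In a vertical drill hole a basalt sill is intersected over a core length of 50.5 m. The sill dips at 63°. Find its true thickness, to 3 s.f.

True thickness t = h · cos(dip) = 50.5 × cos 63°
t = 50.5 × 0.4540 = 22.927 m

22.9 m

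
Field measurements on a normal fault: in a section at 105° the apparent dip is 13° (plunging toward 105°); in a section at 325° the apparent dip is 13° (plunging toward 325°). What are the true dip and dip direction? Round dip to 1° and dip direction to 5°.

true dip 34°, dip direction 035°

The two traces are lines in the plane: v₁ = (sin 105°·cos 13°, cos 105°·cos 13°, −sin 13°), v₂ = (sin 325°·cos 13°, cos 325°·cos 13°, −sin 13°).
Cross product v₁ × v₂ gives the pole to the plane: n ∝ (0.236, 0.337, 0.610).
tan δ = √(n_x²+n_y²)/n_z = 0.412/0.610, so δ = 34.0°.
The horizontal component of n points toward azimuth atan2(n_x, n_y) = 35°, the dip direction.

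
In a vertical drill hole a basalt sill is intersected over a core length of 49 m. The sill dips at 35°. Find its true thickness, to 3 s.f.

40.1 m

True thickness t = h · cos(dip) = 49 × cos 35°
t = 49 × 0.8192 = 40.138 m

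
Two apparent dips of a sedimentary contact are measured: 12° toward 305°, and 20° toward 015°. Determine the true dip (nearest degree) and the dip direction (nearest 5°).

Represent each trace as a vector plunging at its apparent dip toward its trend (east-north-up frame): v₁ = (-0.801, 0.561, -0.208), v₂ = (0.243, 0.908, -0.342).
Cross product v₁ × v₂ gives the pole to the plane: n ∝ (0.003, 0.325, 0.864).
True dip = arccos(n_z / |n|) = arccos(0.9361) = 20.6°.
Dip direction = azimuth of (n_x, n_y) = atan2(0.003, 0.325) = 1°.

true dip 21°, dip direction 000°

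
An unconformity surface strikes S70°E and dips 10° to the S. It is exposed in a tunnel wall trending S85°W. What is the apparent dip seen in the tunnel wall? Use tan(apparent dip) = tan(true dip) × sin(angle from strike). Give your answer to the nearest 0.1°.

4.3°

The section lies 25° from the strike.
tan(apparent dip) = tan 10° · sin 25° = 0.0745
α = arctan(0.0745) = 4.26°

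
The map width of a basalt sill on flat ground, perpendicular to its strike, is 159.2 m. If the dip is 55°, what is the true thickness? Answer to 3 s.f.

130 m

True thickness t = w · sin(dip) = 159.2 × sin 55°
t = 159.2 × 0.8192 = 130.409 m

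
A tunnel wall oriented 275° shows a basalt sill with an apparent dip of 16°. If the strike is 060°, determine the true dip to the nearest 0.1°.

The section is 35° from the strike.
tan δ = tan α / sin β = tan 16° / sin 35° = 0.2867 / 0.5736 = 0.4999
true dip = arctan 0.4999 = 26.56°

26.6°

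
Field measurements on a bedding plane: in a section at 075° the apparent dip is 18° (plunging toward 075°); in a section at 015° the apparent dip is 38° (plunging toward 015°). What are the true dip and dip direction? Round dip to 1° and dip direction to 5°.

The two traces are lines in the plane: v₁ = (sin 75°·cos 18°, cos 75°·cos 18°, −sin 18°), v₂ = (sin 15°·cos 38°, cos 15°·cos 38°, −sin 38°).
Cross product v₁ × v₂ gives the pole to the plane: n ∝ (0.084, 0.503, 0.649).
tan δ = √(n_x²+n_y²)/n_z = 0.509/0.649, so δ = 38.1°.
Dip direction = azimuth of (n_x, n_y) = atan2(0.084, 0.503) = 9°.

true dip 38°, dip direction 010°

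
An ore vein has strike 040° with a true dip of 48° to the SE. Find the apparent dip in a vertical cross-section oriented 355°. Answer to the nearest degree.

The section lies 45° from the strike.
tan(apparent dip) = tan 48° · sin 45° = 0.7853
α = arctan(0.7853) = 38.14°

38°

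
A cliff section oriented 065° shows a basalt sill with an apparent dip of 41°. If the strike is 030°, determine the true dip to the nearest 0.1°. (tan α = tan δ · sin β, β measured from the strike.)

56.6°

The section is 35° from the strike.
tan δ = tan α / sin β = tan 41° / sin 35° = 0.8693 / 0.5736 = 1.5156
true dip = arctan 1.5156 = 56.58°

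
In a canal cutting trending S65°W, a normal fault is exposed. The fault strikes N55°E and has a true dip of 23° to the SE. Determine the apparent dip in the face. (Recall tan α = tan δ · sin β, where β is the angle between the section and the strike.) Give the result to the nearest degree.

The strike is N55°E and the section trends S65°W; the acute angle between them is β = 10°.
tan(apparent dip) = tan 23° · sin 10° = 0.0737
α = arctan(0.0737) = 4.22°

4°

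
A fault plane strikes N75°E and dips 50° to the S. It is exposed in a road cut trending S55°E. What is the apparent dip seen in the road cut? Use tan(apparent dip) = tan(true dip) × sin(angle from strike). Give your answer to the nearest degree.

42°

The section lies 50° from the strike.
tan(apparent dip) = tan 50° · sin 50° = 0.9129
apparent dip = arctan 0.9129 = 42.39°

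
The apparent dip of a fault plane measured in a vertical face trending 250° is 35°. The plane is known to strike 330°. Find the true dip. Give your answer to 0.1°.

35.4°

The section is 80° from the strike.
tan(true dip) = tan 35° / sin 80° = 0.7110
δ = arctan(0.7110) = 35.41°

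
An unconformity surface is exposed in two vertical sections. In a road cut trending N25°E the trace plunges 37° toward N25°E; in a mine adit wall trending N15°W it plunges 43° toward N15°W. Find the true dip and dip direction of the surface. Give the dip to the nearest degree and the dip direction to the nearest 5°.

true dip 43°, dip direction 350°

The two traces are lines in the plane: v₁ = (sin 25°·cos 37°, cos 25°·cos 37°, −sin 37°), v₂ = (sin 345°·cos 43°, cos 345°·cos 43°, −sin 43°).
The plane normal is n = v₁ × v₂ ∝ (-0.068, 0.344, 0.375).
True dip = arccos(n_z / |n|) = arccos(0.7306) = 43.1°.
The horizontal component of n points toward azimuth atan2(n_x, n_y) = 349°, the dip direction.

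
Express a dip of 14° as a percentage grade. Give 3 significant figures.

grade % = 100 × tan 14° = 100 × 0.2493

24.9%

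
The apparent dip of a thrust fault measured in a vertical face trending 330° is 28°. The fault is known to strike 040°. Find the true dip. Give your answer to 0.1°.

29.5°

The section is 70° from the strike.
tan(true dip) = tan 28° / sin 70° = 0.5658
true dip = arctan 0.5658 = 29.50°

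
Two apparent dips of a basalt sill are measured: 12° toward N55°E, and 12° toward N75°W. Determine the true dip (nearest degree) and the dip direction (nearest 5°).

true dip 27°, dip direction 350°

Represent each trace as a vector plunging at its apparent dip toward its trend (east-north-up frame): v₁ = (0.801, 0.561, -0.208), v₂ = (-0.945, 0.253, -0.208).
Cross product v₁ × v₂ gives the pole to the plane: n ∝ (-0.064, 0.363, 0.733).
tan δ = √(n_x²+n_y²)/n_z = 0.369/0.733, so δ = 26.7°.
Dip direction = atan2(-0.064, 0.363) = 350° (azimuth of n's horizontal projection).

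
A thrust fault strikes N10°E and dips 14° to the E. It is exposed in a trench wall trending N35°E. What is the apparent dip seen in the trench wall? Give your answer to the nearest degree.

The strike is N10°E and the section trends N35°E; the acute angle between them is β = 25°.
tan(apparent dip) = tan 14° · sin 25° = 0.1054
apparent dip = arctan 0.1054 = 6.02°

6°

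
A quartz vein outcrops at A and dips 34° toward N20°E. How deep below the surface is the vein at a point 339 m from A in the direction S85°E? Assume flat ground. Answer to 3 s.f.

The hole lies 75° from the dip direction, so the down-dip offset is 339 × cos 75° = 87.74 m.
Depth = down-dip offset × tan(dip) = 87.74 × tan 34° = 87.74 × 0.6745
Depth = 59.18 m

59.2 m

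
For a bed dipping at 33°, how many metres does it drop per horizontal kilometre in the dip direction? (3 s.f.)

649 m

drop per km = 1000 × tan 33° = 1000 × 0.6494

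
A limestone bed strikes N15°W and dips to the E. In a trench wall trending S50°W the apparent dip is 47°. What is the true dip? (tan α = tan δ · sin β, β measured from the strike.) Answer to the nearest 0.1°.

The section is 65° from the strike.
tan(true dip) = tan 47° / sin 65° = 1.1832
δ = arctan(1.1832) = 49.80°

49.8°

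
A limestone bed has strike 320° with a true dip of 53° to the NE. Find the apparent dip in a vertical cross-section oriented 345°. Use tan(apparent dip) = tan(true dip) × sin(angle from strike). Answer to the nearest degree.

29°

The section lies 25° from the strike.
tan(apparent dip) = tan 53° · sin 25° = 0.5608
apparent dip = arctan 0.5608 = 29.29°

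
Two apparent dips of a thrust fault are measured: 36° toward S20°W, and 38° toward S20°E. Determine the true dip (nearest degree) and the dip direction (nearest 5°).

Each apparent-dip line lies in the plane. As unit vectors (x east, y north, z up), v₁ plunges 36°→S20°W and v₂ plunges 38°→S20°E.
Cross product v₁ × v₂ gives the pole to the plane: n ∝ (0.033, -0.329, 0.410).
tan δ = √(n_x²+n_y²)/n_z = 0.330/0.410, so δ = 38.9°.
Dip direction = atan2(0.033, -0.329) = 174° (azimuth of n's horizontal projection).

true dip 39°, dip direction 175°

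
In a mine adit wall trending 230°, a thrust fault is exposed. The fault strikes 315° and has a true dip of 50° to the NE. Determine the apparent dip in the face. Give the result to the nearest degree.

50°

The strike is 315° and the section trends 230°; the acute angle between them is β = 85°.
tan(apparent dip) = tan 50° · sin 85° = 1.1872
α = arctan(1.1872) = 49.89°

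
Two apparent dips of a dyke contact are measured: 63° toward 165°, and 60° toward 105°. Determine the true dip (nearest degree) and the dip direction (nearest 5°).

true dip 65°, dip direction 140°

Each apparent-dip line lies in the plane. As unit vectors (x east, y north, z up), v₁ plunges 63°→165° and v₂ plunges 60°→105°.
n = v₁ × v₂ = (0.264, -0.329, 0.197) (taken with n_z > 0).
Dip δ = arctan(|n_h|/n_z) = arctan(0.422/0.197) = 65.0°.
Dip direction = atan2(0.264, -0.329) = 141° (azimuth of n's horizontal projection).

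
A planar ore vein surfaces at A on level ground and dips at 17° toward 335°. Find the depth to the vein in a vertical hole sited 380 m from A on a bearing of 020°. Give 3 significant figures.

82.2 m

The hole lies 45° from the dip direction, so the down-dip offset is 380 × cos 45° = 268.70 m.
Depth = down-dip offset × tan(dip) = 268.70 × tan 17° = 268.70 × 0.3057
Depth = 82.15 m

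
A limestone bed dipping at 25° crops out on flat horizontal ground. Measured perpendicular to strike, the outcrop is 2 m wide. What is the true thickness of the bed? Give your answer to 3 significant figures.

True thickness t = w · sin(dip) = 2 × sin 25°
t = 2 × 0.4226 = 0.845 m

0.845 m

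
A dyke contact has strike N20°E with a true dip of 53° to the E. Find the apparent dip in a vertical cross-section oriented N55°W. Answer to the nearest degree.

Angle between strike (N20°E) and section (N55°W): β = 75°.
tan(apparent dip) = tan 53° · sin 75° = 1.2818
α = arctan(1.2818) = 52.04°

52°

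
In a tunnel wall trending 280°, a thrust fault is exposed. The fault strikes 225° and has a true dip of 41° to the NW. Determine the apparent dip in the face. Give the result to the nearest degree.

35°

Angle between strike (225°) and section (280°): β = 55°.
tan(apparent dip) = tan 41° · sin 55° = 0.7121
apparent dip = arctan 0.7121 = 35.45°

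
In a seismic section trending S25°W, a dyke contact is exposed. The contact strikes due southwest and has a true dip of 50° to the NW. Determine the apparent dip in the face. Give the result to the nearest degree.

22°

The strike is due southwest and the section trends S25°W; the acute angle between them is β = 20°.
tan α = tan 50° × sin 20° = 1.1918 × 0.3420 = 0.4076
α = arctan(0.4076) = 22.18°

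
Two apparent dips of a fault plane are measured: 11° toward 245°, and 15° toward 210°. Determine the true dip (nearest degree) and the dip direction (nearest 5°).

true dip 15°, dip direction 200°

Each apparent-dip line lies in the plane. As unit vectors (x east, y north, z up), v₁ plunges 11°→245° and v₂ plunges 15°→210°.
The plane normal is n = v₁ × v₂ ∝ (-0.052, -0.138, 0.544).
Dip δ = arctan(|n_h|/n_z) = arctan(0.148/0.544) = 15.2°.
Dip direction = atan2(-0.052, -0.138) = 201° (azimuth of n's horizontal projection).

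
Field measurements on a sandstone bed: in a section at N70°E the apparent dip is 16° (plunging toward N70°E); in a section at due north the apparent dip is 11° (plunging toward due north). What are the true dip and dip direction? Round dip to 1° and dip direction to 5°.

Represent each trace as a vector plunging at its apparent dip toward its trend (east-north-up frame): v₁ = (0.903, 0.329, -0.276), v₂ = (0.000, 0.982, -0.191).
Cross product v₁ × v₂ gives the pole to the plane: n ∝ (0.208, 0.172, 0.887).
Dip δ = arctan(|n_h|/n_z) = arctan(0.270/0.887) = 16.9°.
Dip direction = azimuth of (n_x, n_y) = atan2(0.208, 0.172) = 50°.

true dip 17°, dip direction 050°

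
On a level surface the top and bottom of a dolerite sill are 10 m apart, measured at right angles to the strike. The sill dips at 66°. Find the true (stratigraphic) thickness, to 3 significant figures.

True thickness t = w · sin(dip) = 10 × sin 66°
t = 10 × 0.9135 = 9.135 m

9.14 m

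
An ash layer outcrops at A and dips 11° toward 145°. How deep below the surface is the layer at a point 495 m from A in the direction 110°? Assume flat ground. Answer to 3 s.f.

78.8 m

The hole lies 35° from the dip direction, so the down-dip offset is 495 × cos 35° = 405.48 m.
Depth = down-dip offset × tan(dip) = 405.48 × tan 11° = 405.48 × 0.1944
Depth = 78.82 m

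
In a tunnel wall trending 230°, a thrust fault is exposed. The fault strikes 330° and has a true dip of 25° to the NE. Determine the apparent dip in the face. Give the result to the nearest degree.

25°

Angle between strike (330°) and section (230°): β = 80°.
tan α = tan 25° × sin 80° = 0.4663 × 0.9848 = 0.4592
apparent dip = arctan 0.4592 = 24.67°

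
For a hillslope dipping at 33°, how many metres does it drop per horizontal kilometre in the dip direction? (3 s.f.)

drop per km = 1000 × tan 33° = 1000 × 0.6494

649 m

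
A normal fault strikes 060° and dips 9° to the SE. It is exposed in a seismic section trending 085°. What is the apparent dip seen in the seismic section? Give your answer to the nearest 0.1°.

3.8°

The section lies 25° from the strike.
tan(apparent dip) = tan 9° · sin 25° = 0.0669
apparent dip = arctan 0.0669 = 3.83°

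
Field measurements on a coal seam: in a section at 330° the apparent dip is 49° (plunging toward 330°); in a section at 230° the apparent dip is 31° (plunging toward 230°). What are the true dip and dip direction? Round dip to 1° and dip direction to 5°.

true dip 55°, dip direction 295°

Represent each trace as a vector plunging at its apparent dip toward its trend (east-north-up frame): v₁ = (-0.328, 0.568, -0.755), v₂ = (-0.657, -0.551, -0.515).
n = v₁ × v₂ = (-0.708, 0.327, 0.554) (taken with n_z > 0).
tan δ = √(n_x²+n_y²)/n_z = 0.780/0.554, so δ = 54.6°.
The horizontal component of n points toward azimuth atan2(n_x, n_y) = 295°, the dip direction.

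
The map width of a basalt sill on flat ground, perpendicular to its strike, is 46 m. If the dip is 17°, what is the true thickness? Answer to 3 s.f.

13.4 m

True thickness t = w · sin(dip) = 46 × sin 17°
t = 46 × 0.2924 = 13.449 m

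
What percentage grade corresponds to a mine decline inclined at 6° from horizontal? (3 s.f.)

10.5%

grade % = 100 × tan 6° = 100 × 0.1051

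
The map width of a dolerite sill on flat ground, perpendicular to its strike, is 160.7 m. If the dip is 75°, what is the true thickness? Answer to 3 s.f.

True thickness t = w · sin(dip) = 160.7 × sin 75°
t = 160.7 × 0.9659 = 155.224 m

155 m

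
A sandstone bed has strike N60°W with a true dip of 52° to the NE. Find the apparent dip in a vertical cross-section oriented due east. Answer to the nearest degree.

33°

The strike is N60°W and the section trends due east; the acute angle between them is β = 30°.
tan α = tan 52° × sin 30° = 1.2799 × 0.5000 = 0.6400
apparent dip = arctan 0.6400 = 32.62°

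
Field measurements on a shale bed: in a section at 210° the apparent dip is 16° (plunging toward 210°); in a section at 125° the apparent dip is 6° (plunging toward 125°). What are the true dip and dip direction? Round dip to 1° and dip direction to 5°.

true dip 17°, dip direction 195°

The two traces are lines in the plane: v₁ = (sin 210°·cos 16°, cos 210°·cos 16°, −sin 16°), v₂ = (sin 125°·cos 6°, cos 125°·cos 6°, −sin 6°).
Cross product v₁ × v₂ gives the pole to the plane: n ∝ (-0.070, -0.275, 0.952).
Dip δ = arctan(|n_h|/n_z) = arctan(0.284/0.952) = 16.6°.
Dip direction = atan2(-0.070, -0.275) = 194° (azimuth of n's horizontal projection).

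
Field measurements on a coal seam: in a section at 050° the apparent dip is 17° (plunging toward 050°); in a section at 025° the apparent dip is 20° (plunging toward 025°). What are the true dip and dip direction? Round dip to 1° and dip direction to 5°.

Represent each trace as a vector plunging at its apparent dip toward its trend (east-north-up frame): v₁ = (0.733, 0.615, -0.292), v₂ = (0.397, 0.852, -0.342).
The plane normal is n = v₁ × v₂ ∝ (0.039, 0.134, 0.380).
tan δ = √(n_x²+n_y²)/n_z = 0.140/0.380, so δ = 20.2°.
Dip direction = azimuth of (n_x, n_y) = atan2(0.039, 0.134) = 16°.

true dip 20°, dip direction 015°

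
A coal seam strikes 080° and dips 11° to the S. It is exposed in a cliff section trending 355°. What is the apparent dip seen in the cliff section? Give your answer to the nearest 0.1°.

11.0°

The section lies 85° from the strike.
tan α = tan 11° × sin 85° = 0.1944 × 0.9962 = 0.1936
apparent dip = arctan 0.1936 = 10.96°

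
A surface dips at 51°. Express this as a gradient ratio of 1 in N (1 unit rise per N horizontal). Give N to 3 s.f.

1 : N means tan θ = 1/N, so N = 1/tan 51° = 1/1.2349

1 in 0.810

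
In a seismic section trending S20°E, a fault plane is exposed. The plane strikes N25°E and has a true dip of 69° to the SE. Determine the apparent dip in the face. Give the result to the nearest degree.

Angle between strike (N25°E) and section (S20°E): β = 45°.
tan(apparent dip) = tan 69° · sin 45° = 1.8421
α = arctan(1.8421) = 61.50°

62°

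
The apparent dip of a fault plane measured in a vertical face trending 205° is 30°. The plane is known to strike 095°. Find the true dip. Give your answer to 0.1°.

The section is 70° from the strike.
tan δ = tan α / sin β = tan 30° / sin 70° = 0.5774 / 0.9397 = 0.6144
true dip = arctan 0.6144 = 31.57°

31.6°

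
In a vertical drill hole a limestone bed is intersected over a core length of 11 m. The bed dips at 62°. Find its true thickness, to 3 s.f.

True thickness t = h · cos(dip) = 11 × cos 62°
t = 11 × 0.4695 = 5.164 m

5.16 m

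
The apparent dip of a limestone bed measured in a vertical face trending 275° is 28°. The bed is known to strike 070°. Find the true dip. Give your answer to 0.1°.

The section is 25° from the strike.
tan(true dip) = tan 28° / sin 25° = 1.2581
true dip = arctan 1.2581 = 51.52°

51.5°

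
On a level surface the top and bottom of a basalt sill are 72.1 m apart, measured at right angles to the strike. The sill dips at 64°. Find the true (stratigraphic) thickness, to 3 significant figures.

True thickness t = w · sin(dip) = 72.1 × sin 64°
t = 72.1 × 0.8988 = 64.803 m

64.8 m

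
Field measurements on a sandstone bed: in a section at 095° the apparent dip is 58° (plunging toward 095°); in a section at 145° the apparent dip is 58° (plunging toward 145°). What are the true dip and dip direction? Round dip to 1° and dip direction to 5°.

true dip 60°, dip direction 120°

The two traces are lines in the plane: v₁ = (sin 95°·cos 58°, cos 95°·cos 58°, −sin 58°), v₂ = (sin 145°·cos 58°, cos 145°·cos 58°, −sin 58°).
The plane normal is n = v₁ × v₂ ∝ (0.329, -0.190, 0.215).
True dip = arccos(n_z / |n|) = arccos(0.4928) = 60.5°.
The horizontal component of n points toward azimuth atan2(n_x, n_y) = 120°, the dip direction.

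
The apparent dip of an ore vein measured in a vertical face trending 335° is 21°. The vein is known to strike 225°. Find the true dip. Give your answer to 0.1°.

22.2°

The section is 70° from the strike.
tan δ = tan α / sin β = tan 21° / sin 70° = 0.3839 / 0.9397 = 0.4085
δ = arctan(0.4085) = 22.22°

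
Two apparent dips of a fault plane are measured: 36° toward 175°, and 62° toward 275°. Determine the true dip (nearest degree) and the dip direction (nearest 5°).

true dip 65°, dip direction 245°

The two traces are lines in the plane: v₁ = (sin 175°·cos 36°, cos 175°·cos 36°, −sin 36°), v₂ = (sin 275°·cos 62°, cos 275°·cos 62°, −sin 62°).
Cross product v₁ × v₂ gives the pole to the plane: n ∝ (-0.736, -0.337, 0.374).
tan δ = √(n_x²+n_y²)/n_z = 0.809/0.374, so δ = 65.2°.
Dip direction = atan2(-0.736, -0.337) = 245° (azimuth of n's horizontal projection).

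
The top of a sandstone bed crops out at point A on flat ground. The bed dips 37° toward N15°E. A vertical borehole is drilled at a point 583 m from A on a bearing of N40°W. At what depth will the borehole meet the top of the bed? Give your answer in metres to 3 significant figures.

The hole lies 55° from the dip direction, so the down-dip offset is 583 × cos 55° = 334.40 m.
Depth = down-dip offset × tan(dip) = 334.40 × tan 37° = 334.40 × 0.7536
Depth = 251.98 m

252 m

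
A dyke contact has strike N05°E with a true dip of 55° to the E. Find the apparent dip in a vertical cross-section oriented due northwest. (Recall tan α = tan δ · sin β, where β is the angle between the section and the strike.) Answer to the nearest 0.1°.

The section lies 50° from the strike.
tan(apparent dip) = tan 55° · sin 50° = 1.0940
α = arctan(1.0940) = 47.57°

47.6°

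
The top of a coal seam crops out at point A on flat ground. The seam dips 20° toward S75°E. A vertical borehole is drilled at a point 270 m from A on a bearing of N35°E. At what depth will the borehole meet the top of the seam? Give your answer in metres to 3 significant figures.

The hole lies 70° from the dip direction, so the down-dip offset is 270 × cos 70° = 92.35 m.
Depth = down-dip offset × tan(dip) = 92.35 × tan 20° = 92.35 × 0.3640
Depth = 33.61 m

33.6 m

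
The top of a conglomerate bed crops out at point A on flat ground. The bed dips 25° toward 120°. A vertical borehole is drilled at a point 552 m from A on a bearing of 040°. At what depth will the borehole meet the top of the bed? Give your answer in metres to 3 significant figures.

44.7 m

The hole lies 80° from the dip direction, so the down-dip offset is 552 × cos 80° = 95.85 m.
Depth = down-dip offset × tan(dip) = 95.85 × tan 25° = 95.85 × 0.4663
Depth = 44.70 m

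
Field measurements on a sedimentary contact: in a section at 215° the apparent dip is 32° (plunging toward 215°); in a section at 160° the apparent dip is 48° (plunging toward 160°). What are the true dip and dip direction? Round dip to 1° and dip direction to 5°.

true dip 48°, dip direction 160°

Represent each trace as a vector plunging at its apparent dip toward its trend (east-north-up frame): v₁ = (-0.486, -0.695, -0.530), v₂ = (0.229, -0.629, -0.743).
The plane normal is n = v₁ × v₂ ∝ (0.183, -0.483, 0.465).
True dip = arccos(n_z / |n|) = arccos(0.6691) = 48.0°.
The horizontal component of n points toward azimuth atan2(n_x, n_y) = 159°, the dip direction.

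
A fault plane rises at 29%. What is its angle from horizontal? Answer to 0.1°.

tan θ = 29/100 = 0.2900
θ = arctan(0.2900) = 16.17°

16.2°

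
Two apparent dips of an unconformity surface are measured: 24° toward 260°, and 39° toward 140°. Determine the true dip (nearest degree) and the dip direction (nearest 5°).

true dip 52°, dip direction 190°

Each apparent-dip line lies in the plane. As unit vectors (x east, y north, z up), v₁ plunges 24°→260° and v₂ plunges 39°→140°.
Cross product v₁ × v₂ gives the pole to the plane: n ∝ (-0.142, -0.769, 0.615).
True dip = arccos(n_z / |n|) = arccos(0.6179) = 51.8°.
The horizontal component of n points toward azimuth atan2(n_x, n_y) = 190°, the dip direction.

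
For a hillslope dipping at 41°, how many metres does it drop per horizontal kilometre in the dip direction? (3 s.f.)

drop per km = 1000 × tan 41° = 1000 × 0.8693

869 m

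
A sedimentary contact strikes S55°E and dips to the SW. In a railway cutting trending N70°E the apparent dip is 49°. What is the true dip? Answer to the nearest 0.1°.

β = acute angle between strike S55°E and section N70°E = 55°.
tan δ = tan α / sin β = tan 49° / sin 55° = 1.1504 / 0.8192 = 1.4043
δ = arctan(1.4043) = 54.55°

54.5°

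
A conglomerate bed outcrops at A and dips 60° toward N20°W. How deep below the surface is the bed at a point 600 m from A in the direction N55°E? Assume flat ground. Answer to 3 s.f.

The hole lies 75° from the dip direction, so the down-dip offset is 600 × cos 75° = 155.29 m.
Depth = down-dip offset × tan(dip) = 155.29 × tan 60° = 155.29 × 1.7321
Depth = 268.97 m

269 m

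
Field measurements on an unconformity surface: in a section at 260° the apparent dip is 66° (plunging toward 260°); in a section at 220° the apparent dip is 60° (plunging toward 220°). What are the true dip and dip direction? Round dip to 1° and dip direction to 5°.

The two traces are lines in the plane: v₁ = (sin 260°·cos 66°, cos 260°·cos 66°, −sin 66°), v₂ = (sin 220°·cos 60°, cos 220°·cos 60°, −sin 60°).
Cross product v₁ × v₂ gives the pole to the plane: n ∝ (-0.289, -0.053, 0.131).
Dip δ = arctan(|n_h|/n_z) = arctan(0.294/0.131) = 66.0°.
Dip direction = azimuth of (n_x, n_y) = atan2(-0.289, -0.053) = 260°.

true dip 66°, dip direction 260°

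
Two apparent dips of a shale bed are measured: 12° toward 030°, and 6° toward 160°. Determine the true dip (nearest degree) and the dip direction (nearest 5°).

Represent each trace as a vector plunging at its apparent dip toward its trend (east-north-up frame): v₁ = (0.489, 0.847, -0.208), v₂ = (0.340, -0.935, -0.105).
The plane normal is n = v₁ × v₂ ∝ (0.283, 0.020, 0.745).
True dip = arccos(n_z / |n|) = arccos(0.9346) = 20.8°.
The horizontal component of n points toward azimuth atan2(n_x, n_y) = 86°, the dip direction.

true dip 21°, dip direction 085°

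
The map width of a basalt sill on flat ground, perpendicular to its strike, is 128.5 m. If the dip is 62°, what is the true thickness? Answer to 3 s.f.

113 m

True thickness t = w · sin(dip) = 128.5 × sin 62°
t = 128.5 × 0.8829 = 113.459 m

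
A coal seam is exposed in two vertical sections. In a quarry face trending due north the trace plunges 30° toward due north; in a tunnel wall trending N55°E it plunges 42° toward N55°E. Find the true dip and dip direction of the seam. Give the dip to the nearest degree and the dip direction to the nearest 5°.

true dip 42°, dip direction 050°

Each apparent-dip line lies in the plane. As unit vectors (x east, y north, z up), v₁ plunges 30°→due north and v₂ plunges 42°→N55°E.
n = v₁ × v₂ = (0.366, 0.304, 0.527) (taken with n_z > 0).
Dip δ = arctan(|n_h|/n_z) = arctan(0.476/0.527) = 42.1°.
The horizontal component of n points toward azimuth atan2(n_x, n_y) = 50°, the dip direction.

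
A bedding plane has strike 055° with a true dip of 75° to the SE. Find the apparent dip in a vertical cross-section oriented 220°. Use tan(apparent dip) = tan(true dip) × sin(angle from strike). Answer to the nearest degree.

44°

Angle between strike (055°) and section (220°): β = 15°.
tan(apparent dip) = tan 75° · sin 15° = 0.9659
apparent dip = arctan 0.9659 = 44.01°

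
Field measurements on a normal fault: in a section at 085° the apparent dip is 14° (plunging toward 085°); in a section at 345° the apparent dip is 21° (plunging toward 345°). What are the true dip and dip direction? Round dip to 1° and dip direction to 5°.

true dip 27°, dip direction 025°

Represent each trace as a vector plunging at its apparent dip toward its trend (east-north-up frame): v₁ = (0.967, 0.085, -0.242), v₂ = (-0.242, 0.902, -0.358).
n = v₁ × v₂ = (0.188, 0.405, 0.892) (taken with n_z > 0).
tan δ = √(n_x²+n_y²)/n_z = 0.446/0.892, so δ = 26.6°.
The horizontal component of n points toward azimuth atan2(n_x, n_y) = 25°, the dip direction.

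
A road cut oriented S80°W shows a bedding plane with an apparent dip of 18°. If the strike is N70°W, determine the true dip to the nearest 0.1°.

33.0°

The section is 30° from the strike.
tan(true dip) = tan 18° / sin 30° = 0.6498
true dip = arctan 0.6498 = 33.02°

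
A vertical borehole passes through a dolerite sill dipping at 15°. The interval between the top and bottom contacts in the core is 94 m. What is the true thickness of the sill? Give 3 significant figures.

90.8 m

True thickness t = h · cos(dip) = 94 × cos 15°
t = 94 × 0.9659 = 90.797 m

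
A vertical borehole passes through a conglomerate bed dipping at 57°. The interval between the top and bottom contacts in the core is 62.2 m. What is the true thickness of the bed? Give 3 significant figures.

33.9 m

True thickness t = h · cos(dip) = 62.2 × cos 57°
t = 62.2 × 0.5446 = 33.877 m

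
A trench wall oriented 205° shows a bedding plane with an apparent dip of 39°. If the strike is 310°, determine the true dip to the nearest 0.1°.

40.0°

The section is 75° from the strike.
tan(true dip) = tan 39° / sin 75° = 0.8384
δ = arctan(0.8384) = 39.97°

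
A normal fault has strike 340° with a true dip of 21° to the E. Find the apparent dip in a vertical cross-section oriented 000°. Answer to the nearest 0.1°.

Angle between strike (340°) and section (000°): β = 20°.
tan α = tan 21° × sin 20° = 0.3839 × 0.3420 = 0.1313
α = arctan(0.1313) = 7.48°

7.5°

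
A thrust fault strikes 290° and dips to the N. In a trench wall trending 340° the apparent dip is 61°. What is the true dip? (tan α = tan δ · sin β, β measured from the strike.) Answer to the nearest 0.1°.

β = acute angle between strike 290° and section 340° = 50°.
tan(true dip) = tan 61° / sin 50° = 2.3550
true dip = arctan 2.3550 = 66.99°

67.0°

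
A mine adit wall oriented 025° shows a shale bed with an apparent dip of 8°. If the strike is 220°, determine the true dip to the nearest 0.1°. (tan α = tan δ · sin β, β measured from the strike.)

28.5°

β = acute angle between strike 220° and section 025° = 15°.
tan δ = tan α / sin β = tan 8° / sin 15° = 0.1405 / 0.2588 = 0.5430
δ = arctan(0.5430) = 28.50°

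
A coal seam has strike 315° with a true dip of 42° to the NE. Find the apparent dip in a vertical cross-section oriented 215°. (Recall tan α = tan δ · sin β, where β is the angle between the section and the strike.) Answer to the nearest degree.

42°

Angle between strike (315°) and section (215°): β = 80°.
tan α = tan 42° × sin 80° = 0.9004 × 0.9848 = 0.8867
apparent dip = arctan 0.8867 = 41.56°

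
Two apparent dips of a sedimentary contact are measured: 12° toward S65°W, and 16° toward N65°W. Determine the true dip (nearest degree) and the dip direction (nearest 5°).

Represent each trace as a vector plunging at its apparent dip toward its trend (east-north-up frame): v₁ = (-0.887, -0.413, -0.208), v₂ = (-0.871, 0.406, -0.276).
Cross product v₁ × v₂ gives the pole to the plane: n ∝ (-0.198, 0.063, 0.720).
True dip = arccos(n_z / |n|) = arccos(0.9607) = 16.1°.
The horizontal component of n points toward azimuth atan2(n_x, n_y) = 288°, the dip direction.

true dip 16°, dip direction 290°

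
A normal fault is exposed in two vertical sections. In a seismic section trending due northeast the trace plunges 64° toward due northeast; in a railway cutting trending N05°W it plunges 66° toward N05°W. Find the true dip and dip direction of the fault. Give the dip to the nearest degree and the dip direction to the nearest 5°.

true dip 67°, dip direction 015°

The two traces are lines in the plane: v₁ = (sin 45°·cos 64°, cos 45°·cos 64°, −sin 64°), v₂ = (sin 355°·cos 66°, cos 355°·cos 66°, −sin 66°).
n = v₁ × v₂ = (0.081, 0.315, 0.137) (taken with n_z > 0).
tan δ = √(n_x²+n_y²)/n_z = 0.325/0.137, so δ = 67.2°.
Dip direction = atan2(0.081, 0.315) = 14° (azimuth of n's horizontal projection).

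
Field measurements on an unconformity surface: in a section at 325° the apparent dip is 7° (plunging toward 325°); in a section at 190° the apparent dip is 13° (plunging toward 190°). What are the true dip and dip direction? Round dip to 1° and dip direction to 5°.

The two traces are lines in the plane: v₁ = (sin 325°·cos 7°, cos 325°·cos 7°, −sin 7°), v₂ = (sin 190°·cos 13°, cos 190°·cos 13°, −sin 13°).
The plane normal is n = v₁ × v₂ ∝ (-0.300, -0.107, 0.684).
Dip δ = arctan(|n_h|/n_z) = arctan(0.319/0.684) = 25.0°.
Dip direction = atan2(-0.300, -0.107) = 250° (azimuth of n's horizontal projection).

true dip 25°, dip direction 250°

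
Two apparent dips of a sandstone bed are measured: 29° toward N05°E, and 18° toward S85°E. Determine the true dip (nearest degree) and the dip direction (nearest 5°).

The two traces are lines in the plane: v₁ = (sin 5°·cos 29°, cos 5°·cos 29°, −sin 29°), v₂ = (sin 95°·cos 18°, cos 95°·cos 18°, −sin 18°).
The plane normal is n = v₁ × v₂ ∝ (0.309, 0.436, 0.832).
tan δ = √(n_x²+n_y²)/n_z = 0.534/0.832, so δ = 32.7°.
Dip direction = azimuth of (n_x, n_y) = atan2(0.309, 0.436) = 35°.

true dip 33°, dip direction 035°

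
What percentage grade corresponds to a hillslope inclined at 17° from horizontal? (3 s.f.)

grade % = 100 × tan 17° = 100 × 0.3057

30.6%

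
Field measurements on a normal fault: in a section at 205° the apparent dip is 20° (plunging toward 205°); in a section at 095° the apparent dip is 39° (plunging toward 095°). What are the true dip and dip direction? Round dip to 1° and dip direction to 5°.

true dip 47°, dip direction 135°

Represent each trace as a vector plunging at its apparent dip toward its trend (east-north-up frame): v₁ = (-0.397, -0.852, -0.342), v₂ = (0.774, -0.068, -0.629).
Cross product v₁ × v₂ gives the pole to the plane: n ∝ (0.513, -0.515, 0.686).
tan δ = √(n_x²+n_y²)/n_z = 0.727/0.686, so δ = 46.6°.
Dip direction = azimuth of (n_x, n_y) = atan2(0.513, -0.515) = 135°.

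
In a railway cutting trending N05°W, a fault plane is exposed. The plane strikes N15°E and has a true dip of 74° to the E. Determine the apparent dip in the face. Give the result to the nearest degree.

50°

The strike is N15°E and the section trends N05°W; the acute angle between them is β = 20°.
tan α = tan 74° × sin 20° = 3.4874 × 0.3420 = 1.1928
α = arctan(1.1928) = 50.02°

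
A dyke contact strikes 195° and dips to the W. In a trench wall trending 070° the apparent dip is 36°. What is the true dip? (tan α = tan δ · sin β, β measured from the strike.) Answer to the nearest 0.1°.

β = acute angle between strike 195° and section 070° = 55°.
tan δ = tan α / sin β = tan 36° / sin 55° = 0.7265 / 0.8192 = 0.8869
true dip = arctan 0.8869 = 41.57°

41.6°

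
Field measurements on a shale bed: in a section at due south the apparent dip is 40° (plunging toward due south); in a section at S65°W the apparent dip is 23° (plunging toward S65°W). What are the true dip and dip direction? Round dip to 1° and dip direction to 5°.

true dip 40°, dip direction 185°

Represent each trace as a vector plunging at its apparent dip toward its trend (east-north-up frame): v₁ = (0.000, -0.766, -0.643), v₂ = (-0.834, -0.389, -0.391).
n = v₁ × v₂ = (-0.049, -0.536, 0.639) (taken with n_z > 0).
Dip δ = arctan(|n_h|/n_z) = arctan(0.539/0.639) = 40.1°.
Dip direction = azimuth of (n_x, n_y) = atan2(-0.049, -0.536) = 185°.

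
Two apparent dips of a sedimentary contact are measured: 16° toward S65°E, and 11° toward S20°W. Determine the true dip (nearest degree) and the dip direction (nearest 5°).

true dip 18°, dip direction 145°

Represent each trace as a vector plunging at its apparent dip toward its trend (east-north-up frame): v₁ = (0.871, -0.406, -0.276), v₂ = (-0.336, -0.922, -0.191).
The plane normal is n = v₁ × v₂ ∝ (0.177, -0.259, 0.940).
Dip δ = arctan(|n_h|/n_z) = arctan(0.313/0.940) = 18.4°.
Dip direction = atan2(0.177, -0.259) = 146° (azimuth of n's horizontal projection).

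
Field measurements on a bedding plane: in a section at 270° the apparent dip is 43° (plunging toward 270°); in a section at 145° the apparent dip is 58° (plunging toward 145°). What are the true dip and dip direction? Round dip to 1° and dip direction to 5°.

Each apparent-dip line lies in the plane. As unit vectors (x east, y north, z up), v₁ plunges 43°→270° and v₂ plunges 58°→145°.
n = v₁ × v₂ = (-0.296, -0.828, 0.317) (taken with n_z > 0).
tan δ = √(n_x²+n_y²)/n_z = 0.879/0.317, so δ = 70.1°.
The horizontal component of n points toward azimuth atan2(n_x, n_y) = 200°, the dip direction.

true dip 70°, dip direction 200°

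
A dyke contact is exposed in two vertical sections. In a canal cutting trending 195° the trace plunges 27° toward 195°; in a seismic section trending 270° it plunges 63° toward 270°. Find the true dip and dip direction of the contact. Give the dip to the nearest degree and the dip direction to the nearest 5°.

true dip 63°, dip direction 270°

Each apparent-dip line lies in the plane. As unit vectors (x east, y north, z up), v₁ plunges 27°→195° and v₂ plunges 63°→270°.
The plane normal is n = v₁ × v₂ ∝ (-0.767, -0.001, 0.391).
True dip = arccos(n_z / |n|) = arccos(0.4540) = 63.0°.
Dip direction = atan2(-0.767, -0.001) = 270° (azimuth of n's horizontal projection).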